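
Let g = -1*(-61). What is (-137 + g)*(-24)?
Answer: 1824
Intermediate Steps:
g = 61
(-137 + g)*(-24) = (-137 + 61)*(-24) = -76*(-24) = 1824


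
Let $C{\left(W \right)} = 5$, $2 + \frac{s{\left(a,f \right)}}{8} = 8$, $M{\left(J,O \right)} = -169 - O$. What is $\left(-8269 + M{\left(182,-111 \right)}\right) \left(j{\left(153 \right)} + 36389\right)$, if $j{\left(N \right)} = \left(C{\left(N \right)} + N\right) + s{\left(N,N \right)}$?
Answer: $-304726565$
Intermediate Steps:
$s{\left(a,f \right)} = 48$ ($s{\left(a,f \right)} = -16 + 8 \cdot 8 = -16 + 64 = 48$)
$j{\left(N \right)} = 53 + N$ ($j{\left(N \right)} = \left(5 + N\right) + 48 = 53 + N$)
$\left(-8269 + M{\left(182,-111 \right)}\right) \left(j{\left(153 \right)} + 36389\right) = \left(-8269 - 58\right) \left(\left(53 + 153\right) + 36389\right) = \left(-8269 + \left(-169 + 111\right)\right) \left(206 + 36389\right) = \left(-8269 - 58\right) 36595 = \left(-8327\right) 36595 = -304726565$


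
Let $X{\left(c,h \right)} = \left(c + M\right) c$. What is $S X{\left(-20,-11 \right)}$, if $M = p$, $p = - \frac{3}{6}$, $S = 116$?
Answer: $47560$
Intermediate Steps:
$p = - \frac{1}{2}$ ($p = \left(-3\right) \frac{1}{6} = - \frac{1}{2} \approx -0.5$)
$M = - \frac{1}{2} \approx -0.5$
$X{\left(c,h \right)} = c \left(- \frac{1}{2} + c\right)$ ($X{\left(c,h \right)} = \left(c - \frac{1}{2}\right) c = \left(- \frac{1}{2} + c\right) c = c \left(- \frac{1}{2} + c\right)$)
$S X{\left(-20,-11 \right)} = 116 \left(- 20 \left(- \frac{1}{2} - 20\right)\right) = 116 \left(\left(-20\right) \left(- \frac{41}{2}\right)\right) = 116 \cdot 410 = 47560$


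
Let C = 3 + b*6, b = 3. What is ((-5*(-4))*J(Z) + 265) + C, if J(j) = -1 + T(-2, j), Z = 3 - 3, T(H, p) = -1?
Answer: 246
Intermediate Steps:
Z = 0
J(j) = -2 (J(j) = -1 - 1 = -2)
C = 21 (C = 3 + 3*6 = 3 + 18 = 21)
((-5*(-4))*J(Z) + 265) + C = (-5*(-4)*(-2) + 265) + 21 = (20*(-2) + 265) + 21 = (-40 + 265) + 21 = 225 + 21 = 246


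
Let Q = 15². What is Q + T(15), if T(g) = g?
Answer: 240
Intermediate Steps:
Q = 225
Q + T(15) = 225 + 15 = 240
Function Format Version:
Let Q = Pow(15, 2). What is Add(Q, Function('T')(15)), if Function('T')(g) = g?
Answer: 240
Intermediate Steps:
Q = 225
Add(Q, Function('T')(15)) = Add(225, 15) = 240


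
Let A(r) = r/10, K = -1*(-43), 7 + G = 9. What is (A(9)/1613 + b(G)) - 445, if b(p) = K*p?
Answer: -5790661/16130 ≈ -359.00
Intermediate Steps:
G = 2 (G = -7 + 9 = 2)
K = 43
A(r) = r/10 (A(r) = r*(1/10) = r/10)
b(p) = 43*p
(A(9)/1613 + b(G)) - 445 = (((1/10)*9)/1613 + 43*2) - 445 = ((9/10)*(1/1613) + 86) - 445 = (9/16130 + 86) - 445 = 1387189/16130 - 445 = -5790661/16130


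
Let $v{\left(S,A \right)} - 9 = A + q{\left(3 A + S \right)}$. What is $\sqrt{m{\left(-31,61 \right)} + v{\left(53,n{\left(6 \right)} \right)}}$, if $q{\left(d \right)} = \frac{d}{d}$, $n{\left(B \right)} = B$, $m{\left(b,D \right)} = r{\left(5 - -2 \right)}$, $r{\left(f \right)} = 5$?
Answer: $\sqrt{21} \approx 4.5826$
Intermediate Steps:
$m{\left(b,D \right)} = 5$
$q{\left(d \right)} = 1$
$v{\left(S,A \right)} = 10 + A$ ($v{\left(S,A \right)} = 9 + \left(A + 1\right) = 9 + \left(1 + A\right) = 10 + A$)
$\sqrt{m{\left(-31,61 \right)} + v{\left(53,n{\left(6 \right)} \right)}} = \sqrt{5 + \left(10 + 6\right)} = \sqrt{5 + 16} = \sqrt{21}$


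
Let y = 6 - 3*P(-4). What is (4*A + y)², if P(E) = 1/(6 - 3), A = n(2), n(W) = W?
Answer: 169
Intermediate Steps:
A = 2
P(E) = ⅓ (P(E) = 1/3 = ⅓)
y = 5 (y = 6 - 3*⅓ = 6 - 1 = 5)
(4*A + y)² = (4*2 + 5)² = (8 + 5)² = 13² = 169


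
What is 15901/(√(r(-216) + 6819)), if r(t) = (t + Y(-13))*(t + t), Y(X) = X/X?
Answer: 15901*√99699/99699 ≈ 50.359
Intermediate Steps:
Y(X) = 1
r(t) = 2*t*(1 + t) (r(t) = (t + 1)*(t + t) = (1 + t)*(2*t) = 2*t*(1 + t))
15901/(√(r(-216) + 6819)) = 15901/(√(2*(-216)*(1 - 216) + 6819)) = 15901/(√(2*(-216)*(-215) + 6819)) = 15901/(√(92880 + 6819)) = 15901/(√99699) = 15901*(√99699/99699) = 15901*√99699/99699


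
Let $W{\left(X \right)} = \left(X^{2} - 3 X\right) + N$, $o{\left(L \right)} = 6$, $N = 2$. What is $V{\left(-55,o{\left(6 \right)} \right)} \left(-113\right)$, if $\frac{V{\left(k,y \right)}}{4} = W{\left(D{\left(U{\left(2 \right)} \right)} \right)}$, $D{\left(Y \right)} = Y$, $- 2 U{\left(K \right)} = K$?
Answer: $-2712$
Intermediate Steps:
$U{\left(K \right)} = - \frac{K}{2}$
$W{\left(X \right)} = 2 + X^{2} - 3 X$ ($W{\left(X \right)} = \left(X^{2} - 3 X\right) + 2 = 2 + X^{2} - 3 X$)
$V{\left(k,y \right)} = 24$ ($V{\left(k,y \right)} = 4 \left(2 + \left(\left(- \frac{1}{2}\right) 2\right)^{2} - 3 \left(\left(- \frac{1}{2}\right) 2\right)\right) = 4 \left(2 + \left(-1\right)^{2} - -3\right) = 4 \left(2 + 1 + 3\right) = 4 \cdot 6 = 24$)
$V{\left(-55,o{\left(6 \right)} \right)} \left(-113\right) = 24 \left(-113\right) = -2712$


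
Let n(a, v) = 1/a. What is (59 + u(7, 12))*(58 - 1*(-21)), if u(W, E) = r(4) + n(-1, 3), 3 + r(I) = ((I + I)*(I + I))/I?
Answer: 5609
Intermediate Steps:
n(a, v) = 1/a
r(I) = -3 + 4*I (r(I) = -3 + ((I + I)*(I + I))/I = -3 + ((2*I)*(2*I))/I = -3 + (4*I²)/I = -3 + 4*I)
u(W, E) = 12 (u(W, E) = (-3 + 4*4) + 1/(-1) = (-3 + 16) - 1 = 13 - 1 = 12)
(59 + u(7, 12))*(58 - 1*(-21)) = (59 + 12)*(58 - 1*(-21)) = 71*(58 + 21) = 71*79 = 5609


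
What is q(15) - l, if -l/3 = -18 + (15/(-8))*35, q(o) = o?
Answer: -1887/8 ≈ -235.88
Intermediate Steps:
l = 2007/8 (l = -3*(-18 + (15/(-8))*35) = -3*(-18 + (15*(-⅛))*35) = -3*(-18 - 15/8*35) = -3*(-18 - 525/8) = -3*(-669/8) = 2007/8 ≈ 250.88)
q(15) - l = 15 - 1*2007/8 = 15 - 2007/8 = -1887/8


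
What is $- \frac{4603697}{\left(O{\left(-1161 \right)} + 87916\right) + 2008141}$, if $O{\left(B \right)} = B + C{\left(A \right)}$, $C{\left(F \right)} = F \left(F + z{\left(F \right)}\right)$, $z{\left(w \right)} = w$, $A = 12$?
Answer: $- \frac{657671}{299312} \approx -2.1973$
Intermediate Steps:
$C{\left(F \right)} = 2 F^{2}$ ($C{\left(F \right)} = F \left(F + F\right) = F 2 F = 2 F^{2}$)
$O{\left(B \right)} = 288 + B$ ($O{\left(B \right)} = B + 2 \cdot 12^{2} = B + 2 \cdot 144 = B + 288 = 288 + B$)
$- \frac{4603697}{\left(O{\left(-1161 \right)} + 87916\right) + 2008141} = - \frac{4603697}{\left(\left(288 - 1161\right) + 87916\right) + 2008141} = - \frac{4603697}{\left(-873 + 87916\right) + 2008141} = - \frac{4603697}{87043 + 2008141} = - \frac{4603697}{2095184} = \left(-4603697\right) \frac{1}{2095184} = - \frac{657671}{299312}$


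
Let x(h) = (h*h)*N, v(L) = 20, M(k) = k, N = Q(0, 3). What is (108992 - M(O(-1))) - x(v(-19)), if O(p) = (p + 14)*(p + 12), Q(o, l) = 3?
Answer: 107649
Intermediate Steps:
O(p) = (12 + p)*(14 + p) (O(p) = (14 + p)*(12 + p) = (12 + p)*(14 + p))
N = 3
x(h) = 3*h² (x(h) = (h*h)*3 = h²*3 = 3*h²)
(108992 - M(O(-1))) - x(v(-19)) = (108992 - (168 + (-1)² + 26*(-1))) - 3*20² = (108992 - (168 + 1 - 26)) - 3*400 = (108992 - 1*143) - 1*1200 = (108992 - 143) - 1200 = 108849 - 1200 = 107649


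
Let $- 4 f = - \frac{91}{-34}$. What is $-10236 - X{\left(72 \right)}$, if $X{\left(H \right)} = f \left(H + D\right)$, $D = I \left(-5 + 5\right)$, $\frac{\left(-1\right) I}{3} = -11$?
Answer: $- \frac{173193}{17} \approx -10188.0$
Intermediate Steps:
$I = 33$ ($I = \left(-3\right) \left(-11\right) = 33$)
$f = - \frac{91}{136}$ ($f = - \frac{\left(-91\right) \frac{1}{-34}}{4} = - \frac{\left(-91\right) \left(- \frac{1}{34}\right)}{4} = \left(- \frac{1}{4}\right) \frac{91}{34} = - \frac{91}{136} \approx -0.66912$)
$D = 0$ ($D = 33 \left(-5 + 5\right) = 33 \cdot 0 = 0$)
$X{\left(H \right)} = - \frac{91 H}{136}$ ($X{\left(H \right)} = - \frac{91 \left(H + 0\right)}{136} = - \frac{91 H}{136}$)
$-10236 - X{\left(72 \right)} = -10236 - \left(- \frac{91}{136}\right) 72 = -10236 - - \frac{819}{17} = -10236 + \frac{819}{17} = - \frac{173193}{17}$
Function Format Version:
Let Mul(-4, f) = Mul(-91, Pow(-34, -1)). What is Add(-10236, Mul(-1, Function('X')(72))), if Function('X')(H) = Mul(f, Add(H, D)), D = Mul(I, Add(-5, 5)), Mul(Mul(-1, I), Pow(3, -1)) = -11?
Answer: Rational(-173193, 17) ≈ -10188.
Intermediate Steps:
I = 33 (I = Mul(-3, -11) = 33)
f = Rational(-91, 136) (f = Mul(Rational(-1, 4), Mul(-91, Pow(-34, -1))) = Mul(Rational(-1, 4), Mul(-91, Rational(-1, 34))) = Mul(Rational(-1, 4), Rational(91, 34)) = Rational(-91, 136) ≈ -0.66912)
D = 0 (D = Mul(33, Add(-5, 5)) = Mul(33, 0) = 0)
Function('X')(H) = Mul(Rational(-91, 136), H) (Function('X')(H) = Mul(Rational(-91, 136), Add(H, 0)) = Mul(Rational(-91, 136), H))
Add(-10236, Mul(-1, Function('X')(72))) = Add(-10236, Mul(-1, Mul(Rational(-91, 136), 72))) = Add(-10236, Mul(-1, Rational(-819, 17))) = Add(-10236, Rational(819, 17)) = Rational(-173193, 17)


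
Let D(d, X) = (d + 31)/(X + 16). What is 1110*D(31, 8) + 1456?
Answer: 8647/2 ≈ 4323.5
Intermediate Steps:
D(d, X) = (31 + d)/(16 + X)
1110*D(31, 8) + 1456 = 1110*((31 + 31)/(16 + 8)) + 1456 = 1110*(62/24) + 1456 = 1110*((1/24)*62) + 1456 = 1110*(31/12) + 1456 = 5735/2 + 1456 = 8647/2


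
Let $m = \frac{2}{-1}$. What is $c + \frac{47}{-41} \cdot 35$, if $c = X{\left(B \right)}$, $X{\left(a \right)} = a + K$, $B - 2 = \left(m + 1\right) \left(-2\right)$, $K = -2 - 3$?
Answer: $- \frac{1686}{41} \approx -41.122$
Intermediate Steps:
$K = -5$ ($K = -2 - 3 = -5$)
$m = -2$ ($m = 2 \left(-1\right) = -2$)
$B = 4$ ($B = 2 + \left(-2 + 1\right) \left(-2\right) = 2 - -2 = 2 + 2 = 4$)
$X{\left(a \right)} = -5 + a$ ($X{\left(a \right)} = a - 5 = -5 + a$)
$c = -1$ ($c = -5 + 4 = -1$)
$c + \frac{47}{-41} \cdot 35 = -1 + \frac{47}{-41} \cdot 35 = -1 + 47 \left(- \frac{1}{41}\right) 35 = -1 - \frac{1645}{41} = - \frac{1686}{41}$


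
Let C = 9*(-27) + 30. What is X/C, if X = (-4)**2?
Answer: -16/213 ≈ -0.075117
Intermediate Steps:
C = -213 (C = -243 + 30 = -213)
X = 16
X/C = 16/(-213) = 16*(-1/213) = -16/213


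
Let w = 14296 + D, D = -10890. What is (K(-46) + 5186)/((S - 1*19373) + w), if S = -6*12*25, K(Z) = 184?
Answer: -5370/17767 ≈ -0.30225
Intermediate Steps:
w = 3406 (w = 14296 - 10890 = 3406)
S = -1800 (S = -72*25 = -1800)
(K(-46) + 5186)/((S - 1*19373) + w) = (184 + 5186)/((-1800 - 1*19373) + 3406) = 5370/((-1800 - 19373) + 3406) = 5370/(-21173 + 3406) = 5370/(-17767) = 5370*(-1/17767) = -5370/17767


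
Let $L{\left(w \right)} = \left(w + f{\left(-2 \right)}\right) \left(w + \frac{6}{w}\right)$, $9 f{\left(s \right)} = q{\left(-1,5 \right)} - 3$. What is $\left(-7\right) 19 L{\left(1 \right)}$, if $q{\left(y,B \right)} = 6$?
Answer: $- \frac{3724}{3} \approx -1241.3$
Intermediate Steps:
$f{\left(s \right)} = \frac{1}{3}$ ($f{\left(s \right)} = \frac{6 - 3}{9} = \frac{1}{9} \cdot 3 = \frac{1}{3}$)
$L{\left(w \right)} = \left(\frac{1}{3} + w\right) \left(w + \frac{6}{w}\right)$ ($L{\left(w \right)} = \left(w + \frac{1}{3}\right) \left(w + \frac{6}{w}\right) = \left(\frac{1}{3} + w\right) \left(w + \frac{6}{w}\right)$)
$\left(-7\right) 19 L{\left(1 \right)} = \left(-7\right) 19 \left(6 + 1^{2} + \frac{2}{1} + \frac{1}{3} \cdot 1\right) = - 133 \left(6 + 1 + 2 \cdot 1 + \frac{1}{3}\right) = - 133 \left(6 + 1 + 2 + \frac{1}{3}\right) = \left(-133\right) \frac{28}{3} = - \frac{3724}{3}$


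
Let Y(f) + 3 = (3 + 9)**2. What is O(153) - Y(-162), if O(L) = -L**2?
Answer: -23550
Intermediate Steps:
Y(f) = 141 (Y(f) = -3 + (3 + 9)**2 = -3 + 12**2 = -3 + 144 = 141)
O(153) - Y(-162) = -1*153**2 - 1*141 = -1*23409 - 141 = -23409 - 141 = -23550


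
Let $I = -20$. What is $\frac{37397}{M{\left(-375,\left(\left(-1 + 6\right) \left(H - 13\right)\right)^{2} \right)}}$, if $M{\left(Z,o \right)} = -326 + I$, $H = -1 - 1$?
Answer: $- \frac{37397}{346} \approx -108.08$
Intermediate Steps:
$H = -2$ ($H = -1 - 1 = -2$)
$M{\left(Z,o \right)} = -346$ ($M{\left(Z,o \right)} = -326 - 20 = -346$)
$\frac{37397}{M{\left(-375,\left(\left(-1 + 6\right) \left(H - 13\right)\right)^{2} \right)}} = \frac{37397}{-346} = 37397 \left(- \frac{1}{346}\right) = - \frac{37397}{346}$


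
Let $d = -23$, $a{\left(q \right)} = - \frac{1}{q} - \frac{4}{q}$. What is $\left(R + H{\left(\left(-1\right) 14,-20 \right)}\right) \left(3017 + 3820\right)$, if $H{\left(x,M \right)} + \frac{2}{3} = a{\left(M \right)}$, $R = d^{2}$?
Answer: $\frac{14455697}{4} \approx 3.6139 \cdot 10^{6}$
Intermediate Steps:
$a{\left(q \right)} = - \frac{5}{q}$
$R = 529$ ($R = \left(-23\right)^{2} = 529$)
$H{\left(x,M \right)} = - \frac{2}{3} - \frac{5}{M}$
$\left(R + H{\left(\left(-1\right) 14,-20 \right)}\right) \left(3017 + 3820\right) = \left(529 - \left(\frac{2}{3} + \frac{5}{-20}\right)\right) \left(3017 + 3820\right) = \left(529 - \frac{5}{12}\right) 6837 = \frac{6343}{12} \cdot 6837 = \frac{14455697}{4}$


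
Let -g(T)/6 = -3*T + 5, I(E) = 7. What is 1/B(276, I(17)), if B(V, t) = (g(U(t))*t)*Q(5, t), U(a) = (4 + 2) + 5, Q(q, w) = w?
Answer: 1/8232 ≈ 0.00012148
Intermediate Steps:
U(a) = 11 (U(a) = 6 + 5 = 11)
g(T) = -30 + 18*T (g(T) = -6*(-3*T + 5) = -6*(5 - 3*T) = -30 + 18*T)
B(V, t) = 168*t**2 (B(V, t) = ((-30 + 18*11)*t)*t = ((-30 + 198)*t)*t = (168*t)*t = 168*t**2)
1/B(276, I(17)) = 1/(168*7**2) = 1/(168*49) = 1/8232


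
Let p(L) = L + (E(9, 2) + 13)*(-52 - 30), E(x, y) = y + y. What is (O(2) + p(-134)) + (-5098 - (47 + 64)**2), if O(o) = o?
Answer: -18945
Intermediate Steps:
E(x, y) = 2*y
p(L) = -1394 + L (p(L) = L + (2*2 + 13)*(-52 - 30) = L + (4 + 13)*(-82) = L + 17*(-82) = L - 1394 = -1394 + L)
(O(2) + p(-134)) + (-5098 - (47 + 64)**2) = (2 + (-1394 - 134)) + (-5098 - (47 + 64)**2) = (2 - 1528) + (-5098 - 1*111**2) = -1526 + (-5098 - 1*12321) = -1526 + (-5098 - 12321) = -1526 - 17419 = -18945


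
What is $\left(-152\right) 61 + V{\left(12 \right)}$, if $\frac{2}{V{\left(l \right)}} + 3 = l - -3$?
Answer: $- \frac{55631}{6} \approx -9271.8$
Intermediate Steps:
$V{\left(l \right)} = \frac{2}{l}$ ($V{\left(l \right)} = \frac{2}{-3 + \left(l - -3\right)} = \frac{2}{-3 + \left(l + 3\right)} = \frac{2}{-3 + \left(3 + l\right)} = \frac{2}{l}$)
$\left(-152\right) 61 + V{\left(12 \right)} = \left(-152\right) 61 + \frac{2}{12} = -9272 + 2 \cdot \frac{1}{12} = -9272 + \frac{1}{6} = - \frac{55631}{6}$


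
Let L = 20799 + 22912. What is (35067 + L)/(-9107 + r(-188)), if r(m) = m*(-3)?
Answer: -78778/8543 ≈ -9.2213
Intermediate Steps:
L = 43711
r(m) = -3*m
(35067 + L)/(-9107 + r(-188)) = (35067 + 43711)/(-9107 - 3*(-188)) = 78778/(-9107 + 564) = 78778/(-8543) = 78778*(-1/8543) = -78778/8543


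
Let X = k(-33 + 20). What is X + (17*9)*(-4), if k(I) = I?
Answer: -625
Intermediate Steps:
X = -13 (X = -33 + 20 = -13)
X + (17*9)*(-4) = -13 + (17*9)*(-4) = -13 + 153*(-4) = -13 - 612 = -625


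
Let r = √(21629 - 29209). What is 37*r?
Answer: 74*I*√1895 ≈ 3221.3*I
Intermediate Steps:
r = 2*I*√1895 (r = √(-7580) = 2*I*√1895 ≈ 87.063*I)
37*r = 37*(2*I*√1895) = 74*I*√1895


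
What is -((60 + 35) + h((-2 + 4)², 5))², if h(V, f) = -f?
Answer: -8100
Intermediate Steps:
-((60 + 35) + h((-2 + 4)², 5))² = -((60 + 35) - 1*5)² = -(95 - 5)² = -1*90² = -1*8100 = -8100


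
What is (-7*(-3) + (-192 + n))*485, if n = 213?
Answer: 20370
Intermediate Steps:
(-7*(-3) + (-192 + n))*485 = (-7*(-3) + (-192 + 213))*485 = (21 + 21)*485 = 42*485 = 20370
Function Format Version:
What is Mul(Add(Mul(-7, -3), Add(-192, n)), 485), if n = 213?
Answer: 20370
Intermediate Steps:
Mul(Add(Mul(-7, -3), Add(-192, n)), 485) = Mul(Add(Mul(-7, -3), Add(-192, 213)), 485) = Mul(Add(21, 21), 485) = Mul(42, 485) = 20370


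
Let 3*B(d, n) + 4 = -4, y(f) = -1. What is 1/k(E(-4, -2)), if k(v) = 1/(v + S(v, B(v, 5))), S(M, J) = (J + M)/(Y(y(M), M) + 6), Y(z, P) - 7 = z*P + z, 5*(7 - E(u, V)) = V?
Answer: 2908/345 ≈ 8.4290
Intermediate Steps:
E(u, V) = 7 - V/5
B(d, n) = -8/3 (B(d, n) = -4/3 + (⅓)*(-4) = -4/3 - 4/3 = -8/3)
Y(z, P) = 7 + z + P*z (Y(z, P) = 7 + (z*P + z) = 7 + (P*z + z) = 7 + (z + P*z) = 7 + z + P*z)
S(M, J) = (J + M)/(12 - M) (S(M, J) = (J + M)/((7 - 1 + M*(-1)) + 6) = (J + M)/((7 - 1 - M) + 6) = (J + M)/((6 - M) + 6) = (J + M)/(12 - M))
k(v) = 1/(v + (-8/3 + v)/(12 - v))
1/k(E(-4, -2)) = 1/(3*(-12 + (7 - ⅕*(-2)))/(8 - 39*(7 - ⅕*(-2)) + 3*(7 - ⅕*(-2))²)) = 1/(3*(-12 + (7 + ⅖))/(8 - 39*(7 + ⅖) + 3*(7 + ⅖)²)) = 1/(3*(-12 + 37/5)/(8 - 39*37/5 + 3*(37/5)²)) = 1/(3*(-23/5)/(8 - 1443/5 + 3*(1369/25))) = 1/(3*(-23/5)/(8 - 1443/5 + 4107/25)) = 1/(3*(-23/5)/(-2908/25)) = 1/(3*(-25/2908)*(-23/5)) = 1/(345/2908) = 2908/345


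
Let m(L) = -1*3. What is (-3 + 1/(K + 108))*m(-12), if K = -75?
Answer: 98/11 ≈ 8.9091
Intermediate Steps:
m(L) = -3
(-3 + 1/(K + 108))*m(-12) = (-3 + 1/(-75 + 108))*(-3) = (-3 + 1/33)*(-3) = -98/33*(-3) = 98/11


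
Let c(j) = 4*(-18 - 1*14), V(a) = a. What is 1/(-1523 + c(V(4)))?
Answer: -1/1651 ≈ -0.00060569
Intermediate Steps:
c(j) = -128 (c(j) = 4*(-18 - 14) = 4*(-32) = -128)
1/(-1523 + c(V(4))) = 1/(-1523 - 128) = 1/(-1651) = -1/1651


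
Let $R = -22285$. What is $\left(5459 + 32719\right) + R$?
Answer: $15893$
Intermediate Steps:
$\left(5459 + 32719\right) + R = \left(5459 + 32719\right) - 22285 = 38178 - 22285 = 15893$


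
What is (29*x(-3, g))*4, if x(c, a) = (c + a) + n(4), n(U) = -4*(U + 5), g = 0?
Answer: -4524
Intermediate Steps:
n(U) = -20 - 4*U (n(U) = -4*(5 + U) = -20 - 4*U)
x(c, a) = -36 + a + c (x(c, a) = (c + a) + (-20 - 4*4) = (a + c) + (-20 - 16) = (a + c) - 36 = -36 + a + c)
(29*x(-3, g))*4 = (29*(-36 + 0 - 3))*4 = (29*(-39))*4 = -1131*4 = -4524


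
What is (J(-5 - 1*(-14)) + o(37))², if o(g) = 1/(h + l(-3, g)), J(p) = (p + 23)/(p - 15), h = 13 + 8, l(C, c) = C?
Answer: 9025/324 ≈ 27.855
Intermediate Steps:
h = 21
J(p) = (23 + p)/(-15 + p)
o(g) = 1/18 (o(g) = 1/(21 - 3) = 1/18)
(J(-5 - 1*(-14)) + o(37))² = ((23 + (-5 - 1*(-14)))/(-15 + (-5 - 1*(-14))) + 1/18)² = ((23 + (-5 + 14))/(-15 + (-5 + 14)) + 1/18)² = ((23 + 9)/(-15 + 9) + 1/18)² = (32/(-6) + 1/18)² = (-⅙*32 + 1/18)² = (-16/3 + 1/18)² = (-95/18)² = 9025/324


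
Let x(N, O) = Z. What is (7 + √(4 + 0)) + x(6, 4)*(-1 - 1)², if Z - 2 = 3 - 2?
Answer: 21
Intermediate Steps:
Z = 3 (Z = 2 + (3 - 2) = 2 + 1 = 3)
x(N, O) = 3
(7 + √(4 + 0)) + x(6, 4)*(-1 - 1)² = (7 + √(4 + 0)) + 3*(-1 - 1)² = (7 + √4) + 3*(-2)² = (7 + 2) + 3*4 = 9 + 12 = 21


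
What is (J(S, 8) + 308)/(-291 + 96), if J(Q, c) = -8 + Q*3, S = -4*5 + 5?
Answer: -17/13 ≈ -1.3077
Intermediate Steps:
S = -15 (S = -20 + 5 = -15)
J(Q, c) = -8 + 3*Q
(J(S, 8) + 308)/(-291 + 96) = ((-8 + 3*(-15)) + 308)/(-291 + 96) = ((-8 - 45) + 308)/(-195) = (-53 + 308)*(-1/195) = 255*(-1/195) = -17/13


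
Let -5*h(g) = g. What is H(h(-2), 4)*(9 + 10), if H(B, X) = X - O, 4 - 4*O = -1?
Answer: 209/4 ≈ 52.250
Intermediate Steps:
O = 5/4 (O = 1 - ¼*(-1) = 1 + ¼ = 5/4 ≈ 1.2500)
h(g) = -g/5
H(B, X) = -5/4 + X (H(B, X) = X - 1*5/4 = X - 5/4 = -5/4 + X)
H(h(-2), 4)*(9 + 10) = (-5/4 + 4)*(9 + 10) = (11/4)*19 = 209/4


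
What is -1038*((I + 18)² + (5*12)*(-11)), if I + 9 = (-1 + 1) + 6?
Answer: 451530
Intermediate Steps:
I = -3 (I = -9 + ((-1 + 1) + 6) = -9 + (0 + 6) = -9 + 6 = -3)
-1038*((I + 18)² + (5*12)*(-11)) = -1038*((-3 + 18)² + (5*12)*(-11)) = -1038*(15² + 60*(-11)) = -1038*(225 - 660) = -1038*(-435) = 451530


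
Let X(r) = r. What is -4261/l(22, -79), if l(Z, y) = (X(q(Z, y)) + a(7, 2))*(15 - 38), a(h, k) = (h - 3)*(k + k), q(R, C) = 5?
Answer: 4261/483 ≈ 8.8219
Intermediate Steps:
a(h, k) = 2*k*(-3 + h) (a(h, k) = (-3 + h)*(2*k) = 2*k*(-3 + h))
l(Z, y) = -483 (l(Z, y) = (5 + 2*2*(-3 + 7))*(15 - 38) = (5 + 2*2*4)*(-23) = (5 + 16)*(-23) = 21*(-23) = -483)
-4261/l(22, -79) = -4261/(-483) = -4261*(-1/483) = 4261/483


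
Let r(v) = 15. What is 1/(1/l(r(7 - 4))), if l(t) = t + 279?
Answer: 294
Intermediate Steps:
l(t) = 279 + t
1/(1/l(r(7 - 4))) = 1/(1/(279 + 15)) = 1/(1/294) = 294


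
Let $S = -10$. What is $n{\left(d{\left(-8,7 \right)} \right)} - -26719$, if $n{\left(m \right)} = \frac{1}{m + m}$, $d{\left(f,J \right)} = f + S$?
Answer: $\frac{961883}{36} \approx 26719.0$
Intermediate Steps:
$d{\left(f,J \right)} = -10 + f$ ($d{\left(f,J \right)} = f - 10 = -10 + f$)
$n{\left(m \right)} = \frac{1}{2 m}$
$n{\left(d{\left(-8,7 \right)} \right)} - -26719 = \frac{1}{2 \left(-10 - 8\right)} - -26719 = \frac{1}{2 \left(-18\right)} + 26719 = \frac{1}{2} \left(- \frac{1}{18}\right) + 26719 = - \frac{1}{36} + 26719 = \frac{961883}{36}$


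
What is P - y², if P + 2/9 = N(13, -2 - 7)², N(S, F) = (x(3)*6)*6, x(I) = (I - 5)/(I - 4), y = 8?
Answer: 46078/9 ≈ 5119.8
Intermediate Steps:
x(I) = (-5 + I)/(-4 + I)
N(S, F) = 72 (N(S, F) = (((-5 + 3)/(-4 + 3))*6)*6 = ((-2/(-1))*6)*6 = (-1*(-2)*6)*6 = (2*6)*6 = 12*6 = 72)
P = 46654/9 (P = -2/9 + 72² = -2/9 + 5184 = 46654/9 ≈ 5183.8)
P - y² = 46654/9 - 1*8² = 46654/9 - 1*64 = 46654/9 - 64 = 46078/9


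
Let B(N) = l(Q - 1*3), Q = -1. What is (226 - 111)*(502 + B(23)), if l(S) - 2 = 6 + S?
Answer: 58190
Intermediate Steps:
l(S) = 8 + S (l(S) = 2 + (6 + S) = 8 + S)
B(N) = 4 (B(N) = 8 + (-1 - 1*3) = 8 + (-1 - 3) = 8 - 4 = 4)
(226 - 111)*(502 + B(23)) = (226 - 111)*(502 + 4) = 115*506 = 58190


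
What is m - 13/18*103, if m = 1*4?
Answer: -1267/18 ≈ -70.389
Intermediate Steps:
m = 4
m - 13/18*103 = 4 - 13/18*103 = 4 - 1339/18 = -1267/18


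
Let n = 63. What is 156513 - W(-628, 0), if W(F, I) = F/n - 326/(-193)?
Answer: 1903142233/12159 ≈ 1.5652e+5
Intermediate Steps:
W(F, I) = 326/193 + F/63 (W(F, I) = F/63 - 326/(-193) = F*(1/63) - 326*(-1/193) = F/63 + 326/193 = 326/193 + F/63)
156513 - W(-628, 0) = 156513 - (326/193 + (1/63)*(-628)) = 156513 - (326/193 - 628/63) = 156513 - 1*(-100666/12159) = 156513 + 100666/12159 = 1903142233/12159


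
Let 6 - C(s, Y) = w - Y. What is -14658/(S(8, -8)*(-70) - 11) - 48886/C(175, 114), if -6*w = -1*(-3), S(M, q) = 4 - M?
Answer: -29833246/64829 ≈ -460.18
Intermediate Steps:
w = -1/2 (w = -(-1)*(-3)/6 = -1/6*3 = -1/2 ≈ -0.50000)
C(s, Y) = 13/2 + Y (C(s, Y) = 6 - (-1/2 - Y) = 6 + (1/2 + Y) = 13/2 + Y)
-14658/(S(8, -8)*(-70) - 11) - 48886/C(175, 114) = -14658/((4 - 1*8)*(-70) - 11) - 48886/(13/2 + 114) = -14658/((4 - 8)*(-70) - 11) - 48886/241/2 = -14658/(-4*(-70) - 11) - 48886*2/241 = -14658/(280 - 11) - 97772/241 = -14658/269 - 97772/241 = -29833246/64829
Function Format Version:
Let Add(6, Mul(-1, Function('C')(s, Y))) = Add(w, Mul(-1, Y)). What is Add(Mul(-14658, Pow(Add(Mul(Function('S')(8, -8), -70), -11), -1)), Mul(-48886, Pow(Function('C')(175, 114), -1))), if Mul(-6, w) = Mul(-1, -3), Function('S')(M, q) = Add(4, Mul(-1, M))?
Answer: Rational(-29833246, 64829) ≈ -460.18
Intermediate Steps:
w = Rational(-1, 2) (w = Mul(Rational(-1, 6), Mul(-1, -3)) = Mul(Rational(-1, 6), 3) = Rational(-1, 2) ≈ -0.50000)
Function('C')(s, Y) = Add(Rational(13, 2), Y) (Function('C')(s, Y) = Add(6, Mul(-1, Add(Rational(-1, 2), Mul(-1, Y)))) = Add(6, Add(Rational(1, 2), Y)) = Add(Rational(13, 2), Y))
Add(Mul(-14658, Pow(Add(Mul(Function('S')(8, -8), -70), -11), -1)), Mul(-48886, Pow(Function('C')(175, 114), -1))) = Add(Mul(-14658, Pow(Add(Mul(Add(4, Mul(-1, 8)), -70), -11), -1)), Mul(-48886, Pow(Add(Rational(13, 2), 114), -1))) = Add(Mul(-14658, Pow(Add(Mul(Add(4, -8), -70), -11), -1)), Mul(-48886, Pow(Rational(241, 2), -1))) = Add(Mul(-14658, Pow(Add(Mul(-4, -70), -11), -1)), Mul(-48886, Rational(2, 241))) = Add(Mul(-14658, Pow(Add(280, -11), -1)), Rational(-97772, 241)) = Add(Mul(-14658, Pow(269, -1)), Rational(-97772, 241)) = Add(Mul(-14658, Rational(1, 269)), Rational(-97772, 241)) = Add(Rational(-14658, 269), Rational(-97772, 241)) = Rational(-29833246, 64829)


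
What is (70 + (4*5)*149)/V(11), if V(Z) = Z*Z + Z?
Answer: 1525/66 ≈ 23.106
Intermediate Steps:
V(Z) = Z + Z² (V(Z) = Z² + Z = Z + Z²)
(70 + (4*5)*149)/V(11) = (70 + (4*5)*149)/((11*(1 + 11))) = (70 + 20*149)/((11*12)) = (70 + 2980)/132 = 3050*(1/132) = 1525/66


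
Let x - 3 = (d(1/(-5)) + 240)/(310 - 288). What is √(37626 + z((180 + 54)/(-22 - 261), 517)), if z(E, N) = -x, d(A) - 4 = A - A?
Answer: √4551041/11 ≈ 193.94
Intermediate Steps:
d(A) = 4 (d(A) = 4 + (A - A) = 4 + 0 = 4)
x = 155/11 (x = 3 + (4 + 240)/(310 - 288) = 3 + 244/22 = 3 + 244*(1/22) = 3 + 122/11 = 155/11 ≈ 14.091)
z(E, N) = -155/11 (z(E, N) = -1*155/11 = -155/11)
√(37626 + z((180 + 54)/(-22 - 261), 517)) = √(37626 - 155/11) = √(413731/11) = √4551041/11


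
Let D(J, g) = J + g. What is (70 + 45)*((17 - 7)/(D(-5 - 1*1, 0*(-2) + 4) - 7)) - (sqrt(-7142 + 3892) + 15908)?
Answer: -144322/9 - 5*I*sqrt(130) ≈ -16036.0 - 57.009*I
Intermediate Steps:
(70 + 45)*((17 - 7)/(D(-5 - 1*1, 0*(-2) + 4) - 7)) - (sqrt(-7142 + 3892) + 15908) = (70 + 45)*((17 - 7)/(((-5 - 1*1) + (0*(-2) + 4)) - 7)) - (sqrt(-7142 + 3892) + 15908) = 115*(10/(((-5 - 1) + (0 + 4)) - 7)) - (sqrt(-3250) + 15908) = 115*(10/((-6 + 4) - 7)) - (5*I*sqrt(130) + 15908) = 115*(10/(-2 - 7)) - (15908 + 5*I*sqrt(130)) = 115*(10/(-9)) + (-15908 - 5*I*sqrt(130)) = 115*(10*(-1/9)) + (-15908 - 5*I*sqrt(130)) = 115*(-10/9) + (-15908 - 5*I*sqrt(130)) = -1150/9 + (-15908 - 5*I*sqrt(130)) = -144322/9 - 5*I*sqrt(130)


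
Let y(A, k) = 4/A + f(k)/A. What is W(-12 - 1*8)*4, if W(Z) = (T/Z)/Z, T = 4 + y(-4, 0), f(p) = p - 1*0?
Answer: 3/100 ≈ 0.030000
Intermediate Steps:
f(p) = p (f(p) = p + 0 = p)
y(A, k) = 4/A + k/A
T = 3 (T = 4 + (4 + 0)/(-4) = 4 - ¼*4 = 4 - 1 = 3)
W(Z) = 3/Z² (W(Z) = (3/Z)/Z = 3/Z²)
W(-12 - 1*8)*4 = (3/(-12 - 1*8)²)*4 = (3/(-12 - 8)²)*4 = (3/(-20)²)*4 = (3*(1/400))*4 = (3/400)*4 = 3/100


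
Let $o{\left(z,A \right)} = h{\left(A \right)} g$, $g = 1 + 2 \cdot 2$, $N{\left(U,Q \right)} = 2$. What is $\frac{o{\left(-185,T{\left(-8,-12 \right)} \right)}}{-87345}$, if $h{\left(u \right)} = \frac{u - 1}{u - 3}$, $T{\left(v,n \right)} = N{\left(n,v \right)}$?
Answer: $\frac{1}{17469} \approx 5.7244 \cdot 10^{-5}$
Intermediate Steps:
$T{\left(v,n \right)} = 2$
$h{\left(u \right)} = \frac{-1 + u}{-3 + u}$
$g = 5$ ($g = 1 + 4 = 5$)
$o{\left(z,A \right)} = \frac{5 \left(-1 + A\right)}{-3 + A}$ ($o{\left(z,A \right)} = \frac{-1 + A}{-3 + A} 5 = \frac{5 \left(-1 + A\right)}{-3 + A}$)
$\frac{o{\left(-185,T{\left(-8,-12 \right)} \right)}}{-87345} = \frac{5 \frac{1}{-3 + 2} \left(-1 + 2\right)}{-87345} = 5 \frac{1}{-1} \cdot 1 \left(- \frac{1}{87345}\right) = 5 \left(-1\right) 1 \left(- \frac{1}{87345}\right) = \left(-5\right) \left(- \frac{1}{87345}\right) = \frac{1}{17469}$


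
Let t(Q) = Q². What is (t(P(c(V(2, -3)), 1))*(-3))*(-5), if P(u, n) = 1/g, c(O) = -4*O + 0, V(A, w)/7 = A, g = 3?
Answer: 5/3 ≈ 1.6667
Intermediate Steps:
V(A, w) = 7*A
c(O) = -4*O
P(u, n) = ⅓ (P(u, n) = 1/3 = ⅓)
(t(P(c(V(2, -3)), 1))*(-3))*(-5) = ((⅓)²*(-3))*(-5) = ((⅑)*(-3))*(-5) = -⅓*(-5) = 5/3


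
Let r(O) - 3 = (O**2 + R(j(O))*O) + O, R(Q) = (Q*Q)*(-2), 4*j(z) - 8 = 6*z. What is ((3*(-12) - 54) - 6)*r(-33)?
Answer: -14397264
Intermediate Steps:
j(z) = 2 + 3*z/2 (j(z) = 2 + (6*z)/4 = 2 + 3*z/2)
R(Q) = -2*Q**2 (R(Q) = Q**2*(-2) = -2*Q**2)
r(O) = 3 + O + O**2 - 2*O*(2 + 3*O/2)**2 (r(O) = 3 + ((O**2 + (-2*(2 + 3*O/2)**2)*O) + O) = 3 + ((O**2 - 2*O*(2 + 3*O/2)**2) + O) = 3 + (O + O**2 - 2*O*(2 + 3*O/2)**2) = 3 + O + O**2 - 2*O*(2 + 3*O/2)**2)
((3*(-12) - 54) - 6)*r(-33) = ((3*(-12) - 54) - 6)*(3 - 11*(-33)**2 - 7*(-33) - 9/2*(-33)**3) = ((-36 - 54) - 6)*(3 - 11*1089 + 231 - 9/2*(-35937)) = (-90 - 6)*(3 - 11979 + 231 + 323433/2) = -96*299943/2 = -14397264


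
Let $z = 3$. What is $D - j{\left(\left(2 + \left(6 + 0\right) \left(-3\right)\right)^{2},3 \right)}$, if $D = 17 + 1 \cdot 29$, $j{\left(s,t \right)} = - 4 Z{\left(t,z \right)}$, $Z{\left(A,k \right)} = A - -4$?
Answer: $74$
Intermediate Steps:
$Z{\left(A,k \right)} = 4 + A$ ($Z{\left(A,k \right)} = A + 4 = 4 + A$)
$j{\left(s,t \right)} = -16 - 4 t$ ($j{\left(s,t \right)} = - 4 \left(4 + t\right) = -16 - 4 t$)
$D = 46$ ($D = 17 + 29 = 46$)
$D - j{\left(\left(2 + \left(6 + 0\right) \left(-3\right)\right)^{2},3 \right)} = 46 - \left(-16 - 12\right) = 46 - -28 = 46 + 28 = 74$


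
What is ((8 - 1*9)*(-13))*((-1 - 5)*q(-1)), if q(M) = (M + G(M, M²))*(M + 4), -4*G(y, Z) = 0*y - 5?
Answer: -117/2 ≈ -58.500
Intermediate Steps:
G(y, Z) = 5/4 (G(y, Z) = -(0*y - 5)/4 = -(0 - 5)/4 = -¼*(-5) = 5/4)
q(M) = (4 + M)*(5/4 + M) (q(M) = (M + 5/4)*(M + 4) = (5/4 + M)*(4 + M) = (4 + M)*(5/4 + M))
((8 - 1*9)*(-13))*((-1 - 5)*q(-1)) = ((8 - 1*9)*(-13))*((-1 - 5)*(5 + (-1)² + (21/4)*(-1))) = ((8 - 9)*(-13))*(-6*(5 + 1 - 21/4)) = (-1*(-13))*(-6*¾) = 13*(-9/2) = -117/2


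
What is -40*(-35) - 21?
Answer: 1379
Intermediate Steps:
-40*(-35) - 21 = 1400 - 21 = 1379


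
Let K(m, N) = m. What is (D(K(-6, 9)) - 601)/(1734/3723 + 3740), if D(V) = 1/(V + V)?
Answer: -526549/3276648 ≈ -0.16070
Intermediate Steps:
D(V) = 1/(2*V)
(D(K(-6, 9)) - 601)/(1734/3723 + 3740) = ((½)/(-6) - 601)/(1734/3723 + 3740) = ((½)*(-⅙) - 601)/(1734*(1/3723) + 3740) = (-1/12 - 601)/(34/73 + 3740) = -7213/(12*273054/73) = -7213/12*73/273054 = -526549/3276648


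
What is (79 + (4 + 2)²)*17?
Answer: 1955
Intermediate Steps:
(79 + (4 + 2)²)*17 = (79 + 6²)*17 = (79 + 36)*17 = 115*17 = 1955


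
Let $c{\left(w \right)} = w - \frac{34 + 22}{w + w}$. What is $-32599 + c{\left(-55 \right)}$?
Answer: $- \frac{1795942}{55} \approx -32654.0$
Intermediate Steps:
$c{\left(w \right)} = w - \frac{28}{w}$ ($c{\left(w \right)} = w - \frac{56}{2 w} = w - 56 \frac{1}{2 w} = w - \frac{28}{w}$)
$-32599 + c{\left(-55 \right)} = -32599 - \left(55 + \frac{28}{-55}\right) = -32599 - \frac{2997}{55} = - \frac{1795942}{55}$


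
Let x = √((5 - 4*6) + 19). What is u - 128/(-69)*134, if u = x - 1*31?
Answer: 15013/69 ≈ 217.58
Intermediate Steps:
x = 0 (x = √((5 - 24) + 19) = √(-19 + 19) = √0 = 0)
u = -31 (u = 0 - 1*31 = 0 - 31 = -31)
u - 128/(-69)*134 = -31 - 128/(-69)*134 = -31 - 128*(-1/69)*134 = -31 + (128/69)*134 = -31 + 17152/69 = 15013/69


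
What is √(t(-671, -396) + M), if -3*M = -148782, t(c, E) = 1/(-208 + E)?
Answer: 5*√180926841/302 ≈ 222.70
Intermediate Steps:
M = 49594 (M = -⅓*(-148782) = 49594)
√(t(-671, -396) + M) = √(1/(-208 - 396) + 49594) = √(1/(-604) + 49594) = √(-1/604 + 49594) = √(29954775/604) = 5*√180926841/302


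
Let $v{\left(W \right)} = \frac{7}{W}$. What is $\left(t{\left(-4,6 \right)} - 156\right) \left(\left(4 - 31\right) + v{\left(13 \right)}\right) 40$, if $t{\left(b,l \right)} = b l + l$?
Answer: $\frac{2394240}{13} \approx 1.8417 \cdot 10^{5}$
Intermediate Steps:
$t{\left(b,l \right)} = l + b l$
$\left(t{\left(-4,6 \right)} - 156\right) \left(\left(4 - 31\right) + v{\left(13 \right)}\right) 40 = \left(6 \left(1 - 4\right) - 156\right) \left(\left(4 - 31\right) + \frac{7}{13}\right) 40 = \left(6 \left(-3\right) - 156\right) \left(\left(4 - 31\right) + 7 \cdot \frac{1}{13}\right) 40 = \left(-18 - 156\right) \left(-27 + \frac{7}{13}\right) 40 = \left(-174\right) \left(- \frac{344}{13}\right) 40 = \frac{59856}{13} \cdot 40 = \frac{2394240}{13}$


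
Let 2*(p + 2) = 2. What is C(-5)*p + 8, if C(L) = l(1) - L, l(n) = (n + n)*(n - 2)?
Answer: 5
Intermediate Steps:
p = -1 (p = -2 + (½)*2 = -2 + 1 = -1)
l(n) = 2*n*(-2 + n) (l(n) = (2*n)*(-2 + n) = 2*n*(-2 + n))
C(L) = -2 - L (C(L) = 2*1*(-2 + 1) - L = 2*1*(-1) - L = -2 - L)
C(-5)*p + 8 = (-2 - 1*(-5))*(-1) + 8 = (-2 + 5)*(-1) + 8 = 3*(-1) + 8 = -3 + 8 = 5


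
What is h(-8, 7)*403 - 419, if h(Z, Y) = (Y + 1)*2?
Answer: 6029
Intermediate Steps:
h(Z, Y) = 2 + 2*Y (h(Z, Y) = (1 + Y)*2 = 2 + 2*Y)
h(-8, 7)*403 - 419 = (2 + 2*7)*403 - 419 = (2 + 14)*403 - 419 = 16*403 - 419 = 6448 - 419 = 6029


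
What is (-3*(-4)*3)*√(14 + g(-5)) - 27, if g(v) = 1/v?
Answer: -27 + 36*√345/5 ≈ 106.73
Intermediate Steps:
(-3*(-4)*3)*√(14 + g(-5)) - 27 = (-3*(-4)*3)*√(14 + 1/(-5)) - 27 = (12*3)*√(14 - ⅕) - 27 = 36*√(69/5) - 27 = 36*(√345/5) - 27 = 36*√345/5 - 27 = -27 + 36*√345/5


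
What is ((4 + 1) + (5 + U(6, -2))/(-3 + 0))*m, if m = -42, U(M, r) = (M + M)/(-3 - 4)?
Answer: -164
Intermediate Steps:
U(M, r) = -2*M/7 (U(M, r) = (2*M)/(-7) = (2*M)*(-⅐) = -2*M/7)
((4 + 1) + (5 + U(6, -2))/(-3 + 0))*m = ((4 + 1) + (5 - 2/7*6)/(-3 + 0))*(-42) = (5 + (5 - 12/7)/(-3))*(-42) = (5 + (23/7)*(-⅓))*(-42) = (5 - 23/21)*(-42) = (82/21)*(-42) = -164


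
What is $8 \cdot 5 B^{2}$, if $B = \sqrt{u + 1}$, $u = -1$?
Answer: $0$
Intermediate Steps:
$B = 0$ ($B = \sqrt{-1 + 1} = \sqrt{0} = 0$)
$8 \cdot 5 B^{2} = 8 \cdot 5 \cdot 0^{2} = 40 \cdot 0 = 0$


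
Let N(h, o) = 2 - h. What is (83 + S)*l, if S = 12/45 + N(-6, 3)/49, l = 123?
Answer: 2514161/245 ≈ 10262.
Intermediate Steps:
S = 316/735 (S = 12/45 + (2 - 1*(-6))/49 = 12*(1/45) + (2 + 6)*(1/49) = 4/15 + 8*(1/49) = 4/15 + 8/49 = 316/735 ≈ 0.42993)
(83 + S)*l = (83 + 316/735)*123 = (61321/735)*123 = 2514161/245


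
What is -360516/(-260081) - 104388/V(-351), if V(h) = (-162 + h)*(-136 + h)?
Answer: 20972912456/21658765437 ≈ 0.96833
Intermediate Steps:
-360516/(-260081) - 104388/V(-351) = -360516/(-260081) - 104388/(22032 + (-351)**2 - 298*(-351)) = -360516*(-1/260081) - 104388/(22032 + 123201 + 104598) = 360516/260081 - 104388/249831 = 360516/260081 - 104388*1/249831 = 360516/260081 - 34796/83277 = 20972912456/21658765437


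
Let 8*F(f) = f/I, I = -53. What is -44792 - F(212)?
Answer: -89583/2 ≈ -44792.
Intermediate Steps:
F(f) = -f/424 (F(f) = (f/(-53))/8 = (f*(-1/53))/8 = (-f/53)/8 = -f/424)
-44792 - F(212) = -44792 - (-1)*212/424 = -44792 - 1*(-½) = -44792 + ½ = -89583/2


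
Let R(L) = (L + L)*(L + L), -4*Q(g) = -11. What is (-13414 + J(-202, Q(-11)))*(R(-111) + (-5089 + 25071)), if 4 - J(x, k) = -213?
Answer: -914103402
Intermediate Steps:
Q(g) = 11/4 (Q(g) = -¼*(-11) = 11/4)
J(x, k) = 217 (J(x, k) = 4 - 1*(-213) = 4 + 213 = 217)
R(L) = 4*L² (R(L) = (2*L)*(2*L) = 4*L²)
(-13414 + J(-202, Q(-11)))*(R(-111) + (-5089 + 25071)) = (-13414 + 217)*(4*(-111)² + (-5089 + 25071)) = -13197*(4*12321 + 19982) = -13197*(49284 + 19982) = -13197*69266 = -914103402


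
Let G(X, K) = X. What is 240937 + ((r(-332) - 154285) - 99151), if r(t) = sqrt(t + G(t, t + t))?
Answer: -12499 + 2*I*sqrt(166) ≈ -12499.0 + 25.768*I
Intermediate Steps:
r(t) = sqrt(2)*sqrt(t) (r(t) = sqrt(t + t) = sqrt(2*t) = sqrt(2)*sqrt(t))
240937 + ((r(-332) - 154285) - 99151) = 240937 + ((sqrt(2)*sqrt(-332) - 154285) - 99151) = 240937 + ((sqrt(2)*(2*I*sqrt(83)) - 154285) - 99151) = 240937 + ((2*I*sqrt(166) - 154285) - 99151) = 240937 + ((-154285 + 2*I*sqrt(166)) - 99151) = 240937 + (-253436 + 2*I*sqrt(166)) = -12499 + 2*I*sqrt(166)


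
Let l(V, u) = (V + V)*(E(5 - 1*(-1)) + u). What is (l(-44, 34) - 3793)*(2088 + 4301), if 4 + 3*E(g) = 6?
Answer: -131172559/3 ≈ -4.3724e+7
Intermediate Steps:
E(g) = ⅔ (E(g) = -4/3 + (⅓)*6 = -4/3 + 2 = ⅔)
l(V, u) = 2*V*(⅔ + u) (l(V, u) = (V + V)*(⅔ + u) = (2*V)*(⅔ + u) = 2*V*(⅔ + u))
(l(-44, 34) - 3793)*(2088 + 4301) = ((⅔)*(-44)*(2 + 3*34) - 3793)*(2088 + 4301) = ((⅔)*(-44)*(2 + 102) - 3793)*6389 = ((⅔)*(-44)*104 - 3793)*6389 = (-9152/3 - 3793)*6389 = -20531/3*6389 = -131172559/3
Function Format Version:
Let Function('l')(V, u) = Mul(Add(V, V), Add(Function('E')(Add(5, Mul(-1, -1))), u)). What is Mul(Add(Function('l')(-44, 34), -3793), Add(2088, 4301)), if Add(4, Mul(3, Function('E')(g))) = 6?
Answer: Rational(-131172559, 3) ≈ -4.3724e+7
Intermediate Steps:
Function('E')(g) = Rational(2, 3) (Function('E')(g) = Add(Rational(-4, 3), Mul(Rational(1, 3), 6)) = Add(Rational(-4, 3), 2) = Rational(2, 3))
Function('l')(V, u) = Mul(2, V, Add(Rational(2, 3), u)) (Function('l')(V, u) = Mul(Add(V, V), Add(Rational(2, 3), u)) = Mul(Mul(2, V), Add(Rational(2, 3), u)) = Mul(2, V, Add(Rational(2, 3), u)))
Mul(Add(Function('l')(-44, 34), -3793), Add(2088, 4301)) = Mul(Add(Mul(Rational(2, 3), -44, Add(2, Mul(3, 34))), -3793), Add(2088, 4301)) = Mul(Add(Mul(Rational(2, 3), -44, Add(2, 102)), -3793), 6389) = Mul(Add(Mul(Rational(2, 3), -44, 104), -3793), 6389) = Mul(Add(Rational(-9152, 3), -3793), 6389) = Mul(Rational(-20531, 3), 6389) = Rational(-131172559, 3)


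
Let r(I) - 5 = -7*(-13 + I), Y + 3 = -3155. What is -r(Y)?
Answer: -22202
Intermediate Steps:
Y = -3158 (Y = -3 - 3155 = -3158)
r(I) = 96 - 7*I (r(I) = 5 - 7*(-13 + I) = 5 + (91 - 7*I) = 96 - 7*I)
-r(Y) = -(96 - 7*(-3158)) = -(96 + 22106) = -1*22202 = -22202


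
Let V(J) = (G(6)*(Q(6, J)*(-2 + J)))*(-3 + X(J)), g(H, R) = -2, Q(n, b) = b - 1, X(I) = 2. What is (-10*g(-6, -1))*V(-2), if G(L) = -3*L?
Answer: 4320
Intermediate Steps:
Q(n, b) = -1 + b
V(J) = 18*(-1 + J)*(-2 + J) (V(J) = ((-3*6)*((-1 + J)*(-2 + J)))*(-3 + 2) = -18*(-1 + J)*(-2 + J)*(-1) = 18*(-1 + J)*(-2 + J))
(-10*g(-6, -1))*V(-2) = (-10*(-2))*(18*(-1 - 2)*(-2 - 2)) = 20*(18*(-3)*(-4)) = 20*216 = 4320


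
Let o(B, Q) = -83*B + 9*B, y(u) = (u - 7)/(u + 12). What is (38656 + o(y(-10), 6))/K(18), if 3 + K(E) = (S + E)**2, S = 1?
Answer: 39285/358 ≈ 109.73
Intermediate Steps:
K(E) = -3 + (1 + E)**2
y(u) = (-7 + u)/(12 + u)
o(B, Q) = -74*B
(38656 + o(y(-10), 6))/K(18) = (38656 - 74*(-7 - 10)/(12 - 10))/(-3 + (1 + 18)**2) = (38656 - 74*(-17)/2)/(-3 + 19**2) = (38656 - 37*(-17))/(-3 + 361) = (38656 - 74*(-17/2))/358 = (38656 + 629)*(1/358) = 39285*(1/358) = 39285/358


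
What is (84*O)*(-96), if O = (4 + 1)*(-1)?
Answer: 40320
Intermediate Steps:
O = -5 (O = 5*(-1) = -5)
(84*O)*(-96) = (84*(-5))*(-96) = -420*(-96) = 40320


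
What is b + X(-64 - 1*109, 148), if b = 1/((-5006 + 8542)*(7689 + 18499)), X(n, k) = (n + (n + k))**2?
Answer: 3630320508673/92600768 ≈ 39204.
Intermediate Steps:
X(n, k) = (k + 2*n)**2 (X(n, k) = (n + (k + n))**2 = (k + 2*n)**2)
b = 1/92600768 (b = 1/(3536*26188) = 1/92600768 ≈ 1.0799e-8)
b + X(-64 - 1*109, 148) = 1/92600768 + (148 + 2*(-64 - 1*109))**2 = 1/92600768 + (148 + 2*(-64 - 109))**2 = 1/92600768 + (148 + 2*(-173))**2 = 1/92600768 + (148 - 346)**2 = 1/92600768 + (-198)**2 = 1/92600768 + 39204 = 3630320508673/92600768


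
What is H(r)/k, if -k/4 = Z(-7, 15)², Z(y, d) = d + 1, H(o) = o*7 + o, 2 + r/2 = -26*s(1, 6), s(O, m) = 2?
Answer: 27/32 ≈ 0.84375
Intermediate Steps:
r = -108 (r = -4 + 2*(-26*2) = -4 + 2*(-52) = -4 - 104 = -108)
H(o) = 8*o (H(o) = 7*o + o = 8*o)
Z(y, d) = 1 + d
k = -1024 (k = -4*(1 + 15)² = -4*16² = -4*256 = -1024)
H(r)/k = (8*(-108))/(-1024) = -864*(-1/1024) = 27/32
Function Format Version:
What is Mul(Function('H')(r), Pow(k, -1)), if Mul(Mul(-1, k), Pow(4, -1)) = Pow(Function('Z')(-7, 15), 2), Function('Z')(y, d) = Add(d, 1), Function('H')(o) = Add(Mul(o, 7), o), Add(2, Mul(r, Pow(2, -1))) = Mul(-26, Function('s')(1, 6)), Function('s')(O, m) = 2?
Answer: Rational(27, 32) ≈ 0.84375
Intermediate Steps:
r = -108 (r = Add(-4, Mul(2, Mul(-26, 2))) = Add(-4, Mul(2, -52)) = Add(-4, -104) = -108)
Function('H')(o) = Mul(8, o) (Function('H')(o) = Add(Mul(7, o), o) = Mul(8, o))
Function('Z')(y, d) = Add(1, d)
k = -1024 (k = Mul(-4, Pow(Add(1, 15), 2)) = Mul(-4, Pow(16, 2)) = Mul(-4, 256) = -1024)
Mul(Function('H')(r), Pow(k, -1)) = Mul(Mul(8, -108), Pow(-1024, -1)) = Mul(-864, Rational(-1, 1024)) = Rational(27, 32)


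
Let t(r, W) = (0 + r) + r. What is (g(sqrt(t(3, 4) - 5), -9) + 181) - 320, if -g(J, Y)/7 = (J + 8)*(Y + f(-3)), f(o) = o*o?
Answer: -139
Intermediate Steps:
f(o) = o**2
t(r, W) = 2*r (t(r, W) = r + r = 2*r)
g(J, Y) = -7*(8 + J)*(9 + Y) (g(J, Y) = -7*(J + 8)*(Y + (-3)**2) = -7*(8 + J)*(Y + 9) = -7*(8 + J)*(9 + Y))
(g(sqrt(t(3, 4) - 5), -9) + 181) - 320 = ((-504 - 63*sqrt(2*3 - 5) - 56*(-9) - 7*sqrt(2*3 - 5)*(-9)) + 181) - 320 = ((-504 - 63*sqrt(6 - 5) + 504 - 7*sqrt(6 - 5)*(-9)) + 181) - 320 = ((-504 - 63*sqrt(1) + 504 - 7*sqrt(1)*(-9)) + 181) - 320 = ((-504 - 63*1 + 504 - 7*1*(-9)) + 181) - 320 = ((-504 - 63 + 504 + 63) + 181) - 320 = (0 + 181) - 320 = 181 - 320 = -139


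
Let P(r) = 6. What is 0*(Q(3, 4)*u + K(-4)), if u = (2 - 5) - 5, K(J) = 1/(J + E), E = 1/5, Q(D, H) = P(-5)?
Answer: 0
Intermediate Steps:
Q(D, H) = 6
E = ⅕ ≈ 0.20000
K(J) = 1/(⅕ + J) (K(J) = 1/(J + ⅕) = 1/(⅕ + J))
u = -8 (u = -3 - 5 = -8)
0*(Q(3, 4)*u + K(-4)) = 0*(6*(-8) + 5/(1 + 5*(-4))) = 0*(-48 + 5/(1 - 20)) = 0*(-48 + 5/(-19)) = 0*(-48 + 5*(-1/19)) = 0*(-48 - 5/19) = 0*(-917/19) = 0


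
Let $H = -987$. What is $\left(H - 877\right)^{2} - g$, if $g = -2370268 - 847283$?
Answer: $6692047$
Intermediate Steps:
$g = -3217551$
$\left(H - 877\right)^{2} - g = \left(-987 - 877\right)^{2} - -3217551 = \left(-1864\right)^{2} + 3217551 = 3474496 + 3217551 = 6692047$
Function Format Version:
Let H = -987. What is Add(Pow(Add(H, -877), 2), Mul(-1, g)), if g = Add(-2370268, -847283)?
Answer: 6692047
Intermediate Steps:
g = -3217551
Add(Pow(Add(H, -877), 2), Mul(-1, g)) = Add(Pow(Add(-987, -877), 2), Mul(-1, -3217551)) = Add(Pow(-1864, 2), 3217551) = Add(3474496, 3217551) = 6692047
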